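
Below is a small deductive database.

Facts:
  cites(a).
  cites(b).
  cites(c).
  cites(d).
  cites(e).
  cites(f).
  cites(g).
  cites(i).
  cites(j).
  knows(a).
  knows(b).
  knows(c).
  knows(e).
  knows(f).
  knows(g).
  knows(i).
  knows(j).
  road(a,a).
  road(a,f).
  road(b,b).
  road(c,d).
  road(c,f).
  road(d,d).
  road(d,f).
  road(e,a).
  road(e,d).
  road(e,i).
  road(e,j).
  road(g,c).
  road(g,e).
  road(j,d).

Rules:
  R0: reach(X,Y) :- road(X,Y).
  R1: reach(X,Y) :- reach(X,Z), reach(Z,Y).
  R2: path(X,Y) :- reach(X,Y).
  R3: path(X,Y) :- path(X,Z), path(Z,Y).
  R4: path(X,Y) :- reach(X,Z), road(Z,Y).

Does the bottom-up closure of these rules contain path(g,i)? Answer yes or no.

round 1: derive reach(a,a) via R0 from road(a,a)
round 1: derive reach(a,f) via R0 from road(a,f)
round 1: derive reach(b,b) via R0 from road(b,b)
round 1: derive reach(c,d) via R0 from road(c,d)
round 1: derive reach(c,f) via R0 from road(c,f)
round 1: derive reach(d,d) via R0 from road(d,d)
round 1: derive reach(d,f) via R0 from road(d,f)
round 1: derive reach(e,a) via R0 from road(e,a)
round 1: derive reach(e,d) via R0 from road(e,d)
round 1: derive reach(e,i) via R0 from road(e,i)
round 1: derive reach(e,j) via R0 from road(e,j)
round 1: derive reach(g,c) via R0 from road(g,c)
round 1: derive reach(g,e) via R0 from road(g,e)
round 1: derive reach(j,d) via R0 from road(j,d)
round 2: derive reach(e,f) via R1 from reach(e,a), reach(a,f)
round 2: derive reach(g,a) via R1 from reach(g,e), reach(e,a)
round 2: derive reach(g,d) via R1 from reach(g,c), reach(c,d)
round 2: derive reach(g,f) via R1 from reach(g,c), reach(c,f)
round 2: derive reach(g,i) via R1 from reach(g,e), reach(e,i)
round 2: derive reach(g,j) via R1 from reach(g,e), reach(e,j)
round 2: derive reach(j,f) via R1 from reach(j,d), reach(d,f)
round 2: derive path(a,a) via R2 from reach(a,a)
round 2: derive path(a,f) via R2 from reach(a,f)
round 2: derive path(b,b) via R2 from reach(b,b)
round 2: derive path(c,d) via R2 from reach(c,d)
round 2: derive path(c,f) via R2 from reach(c,f)
round 2: derive path(d,d) via R2 from reach(d,d)
round 2: derive path(d,f) via R2 from reach(d,f)
round 2: derive path(e,a) via R2 from reach(e,a)
round 2: derive path(e,d) via R2 from reach(e,d)
round 2: derive path(e,i) via R2 from reach(e,i)
round 2: derive path(e,j) via R2 from reach(e,j)
round 2: derive path(g,c) via R2 from reach(g,c)
round 2: derive path(g,e) via R2 from reach(g,e)
round 2: derive path(j,d) via R2 from reach(j,d)
round 2: derive path(e,f) via R4 from reach(e,a), road(a,f)
round 2: derive path(g,a) via R4 from reach(g,e), road(e,a)
round 2: derive path(g,d) via R4 from reach(g,c), road(c,d)
round 2: derive path(g,f) via R4 from reach(g,c), road(c,f)
round 2: derive path(g,i) via R4 from reach(g,e), road(e,i)
round 2: derive path(g,j) via R4 from reach(g,e), road(e,j)
round 2: derive path(j,f) via R4 from reach(j,d), road(d,f)

yes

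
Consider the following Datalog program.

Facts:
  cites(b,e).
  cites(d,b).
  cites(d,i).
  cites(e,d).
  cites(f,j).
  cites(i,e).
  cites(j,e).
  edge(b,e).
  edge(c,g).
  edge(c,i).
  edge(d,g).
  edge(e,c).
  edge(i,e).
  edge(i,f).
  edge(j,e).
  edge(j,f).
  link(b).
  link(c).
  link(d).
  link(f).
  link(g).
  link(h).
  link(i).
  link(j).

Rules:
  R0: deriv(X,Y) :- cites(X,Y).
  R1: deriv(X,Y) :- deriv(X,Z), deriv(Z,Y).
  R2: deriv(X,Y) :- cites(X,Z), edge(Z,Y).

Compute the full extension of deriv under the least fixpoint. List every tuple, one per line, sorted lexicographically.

round 1: derive deriv(b,e) via R0 from cites(b,e)
round 1: derive deriv(d,b) via R0 from cites(d,b)
round 1: derive deriv(d,i) via R0 from cites(d,i)
round 1: derive deriv(e,d) via R0 from cites(e,d)
round 1: derive deriv(f,j) via R0 from cites(f,j)
round 1: derive deriv(i,e) via R0 from cites(i,e)
round 1: derive deriv(j,e) via R0 from cites(j,e)
round 1: derive deriv(b,c) via R2 from cites(b,e), edge(e,c)
round 1: derive deriv(d,e) via R2 from cites(d,b), edge(b,e)
round 1: derive deriv(d,f) via R2 from cites(d,i), edge(i,f)
round 1: derive deriv(e,g) via R2 from cites(e,d), edge(d,g)
round 1: derive deriv(f,e) via R2 from cites(f,j), edge(j,e)
round 1: derive deriv(f,f) via R2 from cites(f,j), edge(j,f)
round 1: derive deriv(i,c) via R2 from cites(i,e), edge(e,c)
round 1: derive deriv(j,c) via R2 from cites(j,e), edge(e,c)
round 2: derive deriv(b,d) via R1 from deriv(b,e), deriv(e,d)
round 2: derive deriv(b,g) via R1 from deriv(b,e), deriv(e,g)
round 2: derive deriv(d,c) via R1 from deriv(d,b), deriv(b,c)
round 2: derive deriv(d,d) via R1 from deriv(d,e), deriv(e,d)
round 2: derive deriv(d,g) via R1 from deriv(d,e), deriv(e,g)
round 2: derive deriv(d,j) via R1 from deriv(d,f), deriv(f,j)
round 2: derive deriv(e,b) via R1 from deriv(e,d), deriv(d,b)
round 2: derive deriv(e,e) via R1 from deriv(e,d), deriv(d,e)
round 2: derive deriv(e,f) via R1 from deriv(e,d), deriv(d,f)
round 2: derive deriv(e,i) via R1 from deriv(e,d), deriv(d,i)
round 2: derive deriv(f,c) via R1 from deriv(f,j), deriv(j,c)
round 2: derive deriv(f,d) via R1 from deriv(f,e), deriv(e,d)
round 2: derive deriv(f,g) via R1 from deriv(f,e), deriv(e,g)
round 2: derive deriv(i,d) via R1 from deriv(i,e), deriv(e,d)
round 2: derive deriv(i,g) via R1 from deriv(i,e), deriv(e,g)
round 2: derive deriv(j,d) via R1 from deriv(j,e), deriv(e,d)
round 2: derive deriv(j,g) via R1 from deriv(j,e), deriv(e,g)
round 3: derive deriv(b,b) via R1 from deriv(b,d), deriv(d,b)
round 3: derive deriv(b,f) via R1 from deriv(b,d), deriv(d,f)
round 3: derive deriv(b,i) via R1 from deriv(b,d), deriv(d,i)
round 3: derive deriv(b,j) via R1 from deriv(b,d), deriv(d,j)
round 3: derive deriv(e,c) via R1 from deriv(e,b), deriv(b,c)
round 3: derive deriv(e,j) via R1 from deriv(e,d), deriv(d,j)
round 3: derive deriv(f,b) via R1 from deriv(f,d), deriv(d,b)
round 3: derive deriv(f,i) via R1 from deriv(f,d), deriv(d,i)
round 3: derive deriv(i,b) via R1 from deriv(i,d), deriv(d,b)
round 3: derive deriv(i,f) via R1 from deriv(i,d), deriv(d,f)
round 3: derive deriv(i,i) via R1 from deriv(i,d), deriv(d,i)
round 3: derive deriv(i,j) via R1 from deriv(i,d), deriv(d,j)
round 3: derive deriv(j,b) via R1 from deriv(j,d), deriv(d,b)
round 3: derive deriv(j,f) via R1 from deriv(j,d), deriv(d,f)
round 3: derive deriv(j,i) via R1 from deriv(j,d), deriv(d,i)
round 3: derive deriv(j,j) via R1 from deriv(j,d), deriv(d,j)

deriv(b,b)
deriv(b,c)
deriv(b,d)
deriv(b,e)
deriv(b,f)
deriv(b,g)
deriv(b,i)
deriv(b,j)
deriv(d,b)
deriv(d,c)
deriv(d,d)
deriv(d,e)
deriv(d,f)
deriv(d,g)
deriv(d,i)
deriv(d,j)
deriv(e,b)
deriv(e,c)
deriv(e,d)
deriv(e,e)
deriv(e,f)
deriv(e,g)
deriv(e,i)
deriv(e,j)
deriv(f,b)
deriv(f,c)
deriv(f,d)
deriv(f,e)
deriv(f,f)
deriv(f,g)
deriv(f,i)
deriv(f,j)
deriv(i,b)
deriv(i,c)
deriv(i,d)
deriv(i,e)
deriv(i,f)
deriv(i,g)
deriv(i,i)
deriv(i,j)
deriv(j,b)
deriv(j,c)
deriv(j,d)
deriv(j,e)
deriv(j,f)
deriv(j,g)
deriv(j,i)
deriv(j,j)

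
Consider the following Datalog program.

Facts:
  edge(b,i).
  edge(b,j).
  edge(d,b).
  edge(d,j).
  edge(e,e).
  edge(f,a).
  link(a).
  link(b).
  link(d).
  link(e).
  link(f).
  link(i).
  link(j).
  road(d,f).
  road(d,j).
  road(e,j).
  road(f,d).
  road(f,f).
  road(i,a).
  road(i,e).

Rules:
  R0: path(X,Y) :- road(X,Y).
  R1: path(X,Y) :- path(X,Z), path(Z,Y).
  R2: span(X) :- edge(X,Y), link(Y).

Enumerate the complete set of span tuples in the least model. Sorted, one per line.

span(b)
span(d)
span(e)
span(f)

round 1: derive span(b) via R2 from edge(b,i), link(i)
round 1: derive span(d) via R2 from edge(d,b), link(b)
round 1: derive span(e) via R2 from edge(e,e), link(e)
round 1: derive span(f) via R2 from edge(f,a), link(a)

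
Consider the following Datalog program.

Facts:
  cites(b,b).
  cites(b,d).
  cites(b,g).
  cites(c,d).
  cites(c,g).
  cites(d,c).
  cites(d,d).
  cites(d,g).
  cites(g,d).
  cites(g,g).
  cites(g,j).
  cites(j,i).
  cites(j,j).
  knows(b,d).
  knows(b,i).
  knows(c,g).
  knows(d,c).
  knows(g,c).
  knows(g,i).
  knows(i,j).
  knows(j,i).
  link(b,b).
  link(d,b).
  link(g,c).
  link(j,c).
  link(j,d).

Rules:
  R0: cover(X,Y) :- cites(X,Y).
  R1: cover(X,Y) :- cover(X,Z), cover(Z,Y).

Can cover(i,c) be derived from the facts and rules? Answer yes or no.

no

round 1: derive cover(b,b) via R0 from cites(b,b)
round 1: derive cover(b,d) via R0 from cites(b,d)
round 1: derive cover(b,g) via R0 from cites(b,g)
round 1: derive cover(c,d) via R0 from cites(c,d)
round 1: derive cover(c,g) via R0 from cites(c,g)
round 1: derive cover(d,c) via R0 from cites(d,c)
round 1: derive cover(d,d) via R0 from cites(d,d)
round 1: derive cover(d,g) via R0 from cites(d,g)
round 1: derive cover(g,d) via R0 from cites(g,d)
round 1: derive cover(g,g) via R0 from cites(g,g)
round 1: derive cover(g,j) via R0 from cites(g,j)
round 1: derive cover(j,i) via R0 from cites(j,i)
round 1: derive cover(j,j) via R0 from cites(j,j)
round 2: derive cover(b,c) via R1 from cover(b,d), cover(d,c)
round 2: derive cover(b,j) via R1 from cover(b,g), cover(g,j)
round 2: derive cover(c,c) via R1 from cover(c,d), cover(d,c)
round 2: derive cover(c,j) via R1 from cover(c,g), cover(g,j)
round 2: derive cover(d,j) via R1 from cover(d,g), cover(g,j)
round 2: derive cover(g,c) via R1 from cover(g,d), cover(d,c)
round 2: derive cover(g,i) via R1 from cover(g,j), cover(j,i)
round 3: derive cover(b,i) via R1 from cover(b,g), cover(g,i)
round 3: derive cover(c,i) via R1 from cover(c,g), cover(g,i)
round 3: derive cover(d,i) via R1 from cover(d,g), cover(g,i)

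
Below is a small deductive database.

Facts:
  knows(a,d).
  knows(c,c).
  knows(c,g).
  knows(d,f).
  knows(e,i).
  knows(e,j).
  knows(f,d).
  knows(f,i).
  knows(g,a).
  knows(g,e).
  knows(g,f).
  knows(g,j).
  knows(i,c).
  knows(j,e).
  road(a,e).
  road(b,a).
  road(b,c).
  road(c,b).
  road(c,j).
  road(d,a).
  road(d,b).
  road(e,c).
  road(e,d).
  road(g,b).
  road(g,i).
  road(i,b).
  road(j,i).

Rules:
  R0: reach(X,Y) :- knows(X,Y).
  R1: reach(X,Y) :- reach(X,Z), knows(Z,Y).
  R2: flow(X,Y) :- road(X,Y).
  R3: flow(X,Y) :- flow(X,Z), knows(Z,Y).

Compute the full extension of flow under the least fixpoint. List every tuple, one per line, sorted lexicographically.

flow(a,a)
flow(a,c)
flow(a,d)
flow(a,e)
flow(a,f)
flow(a,g)
flow(a,i)
flow(a,j)
flow(b,a)
flow(b,c)
flow(b,d)
flow(b,e)
flow(b,f)
flow(b,g)
flow(b,i)
flow(b,j)
flow(c,a)
flow(c,b)
flow(c,c)
flow(c,d)
flow(c,e)
flow(c,f)
flow(c,g)
flow(c,i)
flow(c,j)
flow(d,a)
flow(d,b)
flow(d,c)
flow(d,d)
flow(d,e)
flow(d,f)
flow(d,g)
flow(d,i)
flow(d,j)
flow(e,a)
flow(e,c)
flow(e,d)
flow(e,e)
flow(e,f)
flow(e,g)
flow(e,i)
flow(e,j)
flow(g,a)
flow(g,b)
flow(g,c)
flow(g,d)
flow(g,e)
flow(g,f)
flow(g,g)
flow(g,i)
flow(g,j)
flow(i,b)
flow(j,a)
flow(j,c)
flow(j,d)
flow(j,e)
flow(j,f)
flow(j,g)
flow(j,i)
flow(j,j)

round 1: derive flow(a,e) via R2 from road(a,e)
round 1: derive flow(b,a) via R2 from road(b,a)
round 1: derive flow(b,c) via R2 from road(b,c)
round 1: derive flow(c,b) via R2 from road(c,b)
round 1: derive flow(c,j) via R2 from road(c,j)
round 1: derive flow(d,a) via R2 from road(d,a)
round 1: derive flow(d,b) via R2 from road(d,b)
round 1: derive flow(e,c) via R2 from road(e,c)
round 1: derive flow(e,d) via R2 from road(e,d)
round 1: derive flow(g,b) via R2 from road(g,b)
round 1: derive flow(g,i) via R2 from road(g,i)
round 1: derive flow(i,b) via R2 from road(i,b)
round 1: derive flow(j,i) via R2 from road(j,i)
round 2: derive flow(a,i) via R3 from flow(a,e), knows(e,i)
round 2: derive flow(a,j) via R3 from flow(a,e), knows(e,j)
round 2: derive flow(b,d) via R3 from flow(b,a), knows(a,d)
round 2: derive flow(b,g) via R3 from flow(b,c), knows(c,g)
round 2: derive flow(c,e) via R3 from flow(c,j), knows(j,e)
round 2: derive flow(d,d) via R3 from flow(d,a), knows(a,d)
round 2: derive flow(e,f) via R3 from flow(e,d), knows(d,f)
round 2: derive flow(e,g) via R3 from flow(e,c), knows(c,g)
round 2: derive flow(g,c) via R3 from flow(g,i), knows(i,c)
round 2: derive flow(j,c) via R3 from flow(j,i), knows(i,c)
round 3: derive flow(a,c) via R3 from flow(a,i), knows(i,c)
round 3: derive flow(b,e) via R3 from flow(b,g), knows(g,e)
round 3: derive flow(b,f) via R3 from flow(b,d), knows(d,f)
round 3: derive flow(b,j) via R3 from flow(b,g), knows(g,j)
round 3: derive flow(c,i) via R3 from flow(c,e), knows(e,i)
round 3: derive flow(d,f) via R3 from flow(d,d), knows(d,f)
round 3: derive flow(e,a) via R3 from flow(e,g), knows(g,a)
round 3: derive flow(e,e) via R3 from flow(e,g), knows(g,e)
round 3: derive flow(e,i) via R3 from flow(e,f), knows(f,i)
round 3: derive flow(e,j) via R3 from flow(e,g), knows(g,j)
round 3: derive flow(g,g) via R3 from flow(g,c), knows(c,g)
round 3: derive flow(j,g) via R3 from flow(j,c), knows(c,g)
round 4: derive flow(a,g) via R3 from flow(a,c), knows(c,g)
round 4: derive flow(b,i) via R3 from flow(b,e), knows(e,i)
round 4: derive flow(c,c) via R3 from flow(c,i), knows(i,c)
round 4: derive flow(d,i) via R3 from flow(d,f), knows(f,i)
round 4: derive flow(g,a) via R3 from flow(g,g), knows(g,a)
round 4: derive flow(g,e) via R3 from flow(g,g), knows(g,e)
round 4: derive flow(g,f) via R3 from flow(g,g), knows(g,f)
round 4: derive flow(g,j) via R3 from flow(g,g), knows(g,j)
round 4: derive flow(j,a) via R3 from flow(j,g), knows(g,a)
round 4: derive flow(j,e) via R3 from flow(j,g), knows(g,e)
round 4: derive flow(j,f) via R3 from flow(j,g), knows(g,f)
round 4: derive flow(j,j) via R3 from flow(j,g), knows(g,j)
round 5: derive flow(a,a) via R3 from flow(a,g), knows(g,a)
round 5: derive flow(a,f) via R3 from flow(a,g), knows(g,f)
round 5: derive flow(c,g) via R3 from flow(c,c), knows(c,g)
round 5: derive flow(d,c) via R3 from flow(d,i), knows(i,c)
round 5: derive flow(g,d) via R3 from flow(g,a), knows(a,d)
round 5: derive flow(j,d) via R3 from flow(j,a), knows(a,d)
round 6: derive flow(a,d) via R3 from flow(a,a), knows(a,d)
round 6: derive flow(c,a) via R3 from flow(c,g), knows(g,a)
round 6: derive flow(c,f) via R3 from flow(c,g), knows(g,f)
round 6: derive flow(d,g) via R3 from flow(d,c), knows(c,g)
round 7: derive flow(c,d) via R3 from flow(c,a), knows(a,d)
round 7: derive flow(d,e) via R3 from flow(d,g), knows(g,e)
round 7: derive flow(d,j) via R3 from flow(d,g), knows(g,j)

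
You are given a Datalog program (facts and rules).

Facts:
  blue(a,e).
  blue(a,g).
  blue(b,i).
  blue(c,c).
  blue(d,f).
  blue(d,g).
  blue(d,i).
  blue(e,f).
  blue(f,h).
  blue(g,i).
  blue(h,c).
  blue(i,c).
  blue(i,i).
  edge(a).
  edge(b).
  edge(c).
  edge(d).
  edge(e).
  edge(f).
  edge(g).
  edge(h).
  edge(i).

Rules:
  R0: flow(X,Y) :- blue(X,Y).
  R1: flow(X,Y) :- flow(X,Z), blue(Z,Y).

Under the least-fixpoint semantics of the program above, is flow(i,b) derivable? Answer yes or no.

round 1: derive flow(a,e) via R0 from blue(a,e)
round 1: derive flow(a,g) via R0 from blue(a,g)
round 1: derive flow(b,i) via R0 from blue(b,i)
round 1: derive flow(c,c) via R0 from blue(c,c)
round 1: derive flow(d,f) via R0 from blue(d,f)
round 1: derive flow(d,g) via R0 from blue(d,g)
round 1: derive flow(d,i) via R0 from blue(d,i)
round 1: derive flow(e,f) via R0 from blue(e,f)
round 1: derive flow(f,h) via R0 from blue(f,h)
round 1: derive flow(g,i) via R0 from blue(g,i)
round 1: derive flow(h,c) via R0 from blue(h,c)
round 1: derive flow(i,c) via R0 from blue(i,c)
round 1: derive flow(i,i) via R0 from blue(i,i)
round 2: derive flow(a,f) via R1 from flow(a,e), blue(e,f)
round 2: derive flow(a,i) via R1 from flow(a,g), blue(g,i)
round 2: derive flow(b,c) via R1 from flow(b,i), blue(i,c)
round 2: derive flow(d,c) via R1 from flow(d,i), blue(i,c)
round 2: derive flow(d,h) via R1 from flow(d,f), blue(f,h)
round 2: derive flow(e,h) via R1 from flow(e,f), blue(f,h)
round 2: derive flow(f,c) via R1 from flow(f,h), blue(h,c)
round 2: derive flow(g,c) via R1 from flow(g,i), blue(i,c)
round 3: derive flow(a,c) via R1 from flow(a,i), blue(i,c)
round 3: derive flow(a,h) via R1 from flow(a,f), blue(f,h)
round 3: derive flow(e,c) via R1 from flow(e,h), blue(h,c)

no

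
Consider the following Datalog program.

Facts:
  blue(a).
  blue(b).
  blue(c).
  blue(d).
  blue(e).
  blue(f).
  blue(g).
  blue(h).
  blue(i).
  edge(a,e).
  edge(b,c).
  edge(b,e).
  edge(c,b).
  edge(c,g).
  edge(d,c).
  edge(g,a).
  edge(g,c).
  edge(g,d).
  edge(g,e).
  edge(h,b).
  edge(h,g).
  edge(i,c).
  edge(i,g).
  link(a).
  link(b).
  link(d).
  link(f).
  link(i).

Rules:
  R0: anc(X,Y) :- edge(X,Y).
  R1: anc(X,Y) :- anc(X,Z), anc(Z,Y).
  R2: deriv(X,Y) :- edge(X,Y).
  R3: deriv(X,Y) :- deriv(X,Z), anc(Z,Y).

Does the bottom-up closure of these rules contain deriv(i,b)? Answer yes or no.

round 1: derive anc(a,e) via R0 from edge(a,e)
round 1: derive anc(b,c) via R0 from edge(b,c)
round 1: derive anc(b,e) via R0 from edge(b,e)
round 1: derive anc(c,b) via R0 from edge(c,b)
round 1: derive anc(c,g) via R0 from edge(c,g)
round 1: derive anc(d,c) via R0 from edge(d,c)
round 1: derive anc(g,a) via R0 from edge(g,a)
round 1: derive anc(g,c) via R0 from edge(g,c)
round 1: derive anc(g,d) via R0 from edge(g,d)
round 1: derive anc(g,e) via R0 from edge(g,e)
round 1: derive anc(h,b) via R0 from edge(h,b)
round 1: derive anc(h,g) via R0 from edge(h,g)
round 1: derive anc(i,c) via R0 from edge(i,c)
round 1: derive anc(i,g) via R0 from edge(i,g)
round 1: derive deriv(a,e) via R2 from edge(a,e)
round 1: derive deriv(b,c) via R2 from edge(b,c)
round 1: derive deriv(b,e) via R2 from edge(b,e)
round 1: derive deriv(c,b) via R2 from edge(c,b)
round 1: derive deriv(c,g) via R2 from edge(c,g)
round 1: derive deriv(d,c) via R2 from edge(d,c)
round 1: derive deriv(g,a) via R2 from edge(g,a)
round 1: derive deriv(g,c) via R2 from edge(g,c)
round 1: derive deriv(g,d) via R2 from edge(g,d)
round 1: derive deriv(g,e) via R2 from edge(g,e)
round 1: derive deriv(h,b) via R2 from edge(h,b)
round 1: derive deriv(h,g) via R2 from edge(h,g)
round 1: derive deriv(i,c) via R2 from edge(i,c)
round 1: derive deriv(i,g) via R2 from edge(i,g)
round 2: derive anc(b,b) via R1 from anc(b,c), anc(c,b)
round 2: derive anc(b,g) via R1 from anc(b,c), anc(c,g)
round 2: derive anc(c,a) via R1 from anc(c,g), anc(g,a)
round 2: derive anc(c,c) via R1 from anc(c,b), anc(b,c)
round 2: derive anc(c,d) via R1 from anc(c,g), anc(g,d)
round 2: derive anc(c,e) via R1 from anc(c,b), anc(b,e)
round 2: derive anc(d,b) via R1 from anc(d,c), anc(c,b)
round 2: derive anc(d,g) via R1 from anc(d,c), anc(c,g)
round 2: derive anc(g,b) via R1 from anc(g,c), anc(c,b)
round 2: derive anc(g,g) via R1 from anc(g,c), anc(c,g)
round 2: derive anc(h,a) via R1 from anc(h,g), anc(g,a)
round 2: derive anc(h,c) via R1 from anc(h,b), anc(b,c)
round 2: derive anc(h,d) via R1 from anc(h,g), anc(g,d)
round 2: derive anc(h,e) via R1 from anc(h,b), anc(b,e)
round 2: derive anc(i,a) via R1 from anc(i,g), anc(g,a)
round 2: derive anc(i,b) via R1 from anc(i,c), anc(c,b)
round 2: derive anc(i,d) via R1 from anc(i,g), anc(g,d)
round 2: derive anc(i,e) via R1 from anc(i,g), anc(g,e)
round 2: derive deriv(b,b) via R3 from deriv(b,c), anc(c,b)
round 2: derive deriv(b,g) via R3 from deriv(b,c), anc(c,g)
round 2: derive deriv(c,a) via R3 from deriv(c,g), anc(g,a)
round 2: derive deriv(c,c) via R3 from deriv(c,b), anc(b,c)
round 2: derive deriv(c,d) via R3 from deriv(c,g), anc(g,d)
round 2: derive deriv(c,e) via R3 from deriv(c,b), anc(b,e)
round 2: derive deriv(d,b) via R3 from deriv(d,c), anc(c,b)
round 2: derive deriv(d,g) via R3 from deriv(d,c), anc(c,g)
round 2: derive deriv(g,b) via R3 from deriv(g,c), anc(c,b)
round 2: derive deriv(g,g) via R3 from deriv(g,c), anc(c,g)
round 2: derive deriv(h,a) via R3 from deriv(h,g), anc(g,a)
round 2: derive deriv(h,c) via R3 from deriv(h,b), anc(b,c)
round 2: derive deriv(h,d) via R3 from deriv(h,g), anc(g,d)
round 2: derive deriv(h,e) via R3 from deriv(h,b), anc(b,e)
round 2: derive deriv(i,a) via R3 from deriv(i,g), anc(g,a)
round 2: derive deriv(i,b) via R3 from deriv(i,c), anc(c,b)
round 2: derive deriv(i,d) via R3 from deriv(i,g), anc(g,d)
round 2: derive deriv(i,e) via R3 from deriv(i,g), anc(g,e)
round 3: derive anc(b,a) via R1 from anc(b,c), anc(c,a)
round 3: derive anc(b,d) via R1 from anc(b,c), anc(c,d)
round 3: derive anc(d,a) via R1 from anc(d,c), anc(c,a)
round 3: derive anc(d,d) via R1 from anc(d,c), anc(c,d)
round 3: derive anc(d,e) via R1 from anc(d,b), anc(b,e)
round 3: derive deriv(b,a) via R3 from deriv(b,c), anc(c,a)
round 3: derive deriv(b,d) via R3 from deriv(b,c), anc(c,d)
round 3: derive deriv(d,a) via R3 from deriv(d,c), anc(c,a)
round 3: derive deriv(d,d) via R3 from deriv(d,c), anc(c,d)
round 3: derive deriv(d,e) via R3 from deriv(d,b), anc(b,e)

yes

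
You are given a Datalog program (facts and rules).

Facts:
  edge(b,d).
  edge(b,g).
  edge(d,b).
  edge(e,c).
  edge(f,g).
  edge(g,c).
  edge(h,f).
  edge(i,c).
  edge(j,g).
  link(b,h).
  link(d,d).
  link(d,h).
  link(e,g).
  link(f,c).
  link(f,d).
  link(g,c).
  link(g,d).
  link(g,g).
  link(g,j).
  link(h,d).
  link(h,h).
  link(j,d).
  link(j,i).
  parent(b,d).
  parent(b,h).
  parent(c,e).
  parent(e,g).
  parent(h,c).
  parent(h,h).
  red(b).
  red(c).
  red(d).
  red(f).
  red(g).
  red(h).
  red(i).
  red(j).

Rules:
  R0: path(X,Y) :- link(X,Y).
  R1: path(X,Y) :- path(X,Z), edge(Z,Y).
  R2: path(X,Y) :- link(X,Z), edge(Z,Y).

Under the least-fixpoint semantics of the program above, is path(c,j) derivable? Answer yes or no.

no

round 1: derive path(b,h) via R0 from link(b,h)
round 1: derive path(d,d) via R0 from link(d,d)
round 1: derive path(d,h) via R0 from link(d,h)
round 1: derive path(e,g) via R0 from link(e,g)
round 1: derive path(f,c) via R0 from link(f,c)
round 1: derive path(f,d) via R0 from link(f,d)
round 1: derive path(g,c) via R0 from link(g,c)
round 1: derive path(g,d) via R0 from link(g,d)
round 1: derive path(g,g) via R0 from link(g,g)
round 1: derive path(g,j) via R0 from link(g,j)
round 1: derive path(h,d) via R0 from link(h,d)
round 1: derive path(h,h) via R0 from link(h,h)
round 1: derive path(j,d) via R0 from link(j,d)
round 1: derive path(j,i) via R0 from link(j,i)
round 1: derive path(b,f) via R2 from link(b,h), edge(h,f)
round 1: derive path(d,b) via R2 from link(d,d), edge(d,b)
round 1: derive path(d,f) via R2 from link(d,h), edge(h,f)
round 1: derive path(e,c) via R2 from link(e,g), edge(g,c)
round 1: derive path(f,b) via R2 from link(f,d), edge(d,b)
round 1: derive path(g,b) via R2 from link(g,d), edge(d,b)
round 1: derive path(h,b) via R2 from link(h,d), edge(d,b)
round 1: derive path(h,f) via R2 from link(h,h), edge(h,f)
round 1: derive path(j,b) via R2 from link(j,d), edge(d,b)
round 1: derive path(j,c) via R2 from link(j,i), edge(i,c)
round 2: derive path(b,g) via R1 from path(b,f), edge(f,g)
round 2: derive path(d,g) via R1 from path(d,b), edge(b,g)
round 2: derive path(f,g) via R1 from path(f,b), edge(b,g)
round 2: derive path(h,g) via R1 from path(h,b), edge(b,g)
round 2: derive path(j,g) via R1 from path(j,b), edge(b,g)
round 3: derive path(b,c) via R1 from path(b,g), edge(g,c)
round 3: derive path(d,c) via R1 from path(d,g), edge(g,c)
round 3: derive path(h,c) via R1 from path(h,g), edge(g,c)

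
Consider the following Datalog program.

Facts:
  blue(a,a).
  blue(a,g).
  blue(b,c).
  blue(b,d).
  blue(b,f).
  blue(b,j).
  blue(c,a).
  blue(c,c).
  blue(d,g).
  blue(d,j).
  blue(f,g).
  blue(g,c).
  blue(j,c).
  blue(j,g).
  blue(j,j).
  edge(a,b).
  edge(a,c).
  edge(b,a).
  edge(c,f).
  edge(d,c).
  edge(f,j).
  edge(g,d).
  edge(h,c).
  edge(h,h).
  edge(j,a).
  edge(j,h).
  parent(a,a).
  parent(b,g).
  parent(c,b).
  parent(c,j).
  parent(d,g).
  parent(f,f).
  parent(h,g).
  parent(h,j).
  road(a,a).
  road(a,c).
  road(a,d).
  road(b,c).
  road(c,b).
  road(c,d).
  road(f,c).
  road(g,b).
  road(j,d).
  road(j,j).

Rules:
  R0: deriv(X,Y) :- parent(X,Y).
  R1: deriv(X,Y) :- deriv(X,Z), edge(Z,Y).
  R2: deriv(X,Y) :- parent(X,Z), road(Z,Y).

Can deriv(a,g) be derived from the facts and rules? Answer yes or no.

no

round 1: derive deriv(a,a) via R0 from parent(a,a)
round 1: derive deriv(b,g) via R0 from parent(b,g)
round 1: derive deriv(c,b) via R0 from parent(c,b)
round 1: derive deriv(c,j) via R0 from parent(c,j)
round 1: derive deriv(d,g) via R0 from parent(d,g)
round 1: derive deriv(f,f) via R0 from parent(f,f)
round 1: derive deriv(h,g) via R0 from parent(h,g)
round 1: derive deriv(h,j) via R0 from parent(h,j)
round 1: derive deriv(a,c) via R2 from parent(a,a), road(a,c)
round 1: derive deriv(a,d) via R2 from parent(a,a), road(a,d)
round 1: derive deriv(b,b) via R2 from parent(b,g), road(g,b)
round 1: derive deriv(c,c) via R2 from parent(c,b), road(b,c)
round 1: derive deriv(c,d) via R2 from parent(c,j), road(j,d)
round 1: derive deriv(d,b) via R2 from parent(d,g), road(g,b)
round 1: derive deriv(f,c) via R2 from parent(f,f), road(f,c)
round 1: derive deriv(h,b) via R2 from parent(h,g), road(g,b)
round 1: derive deriv(h,d) via R2 from parent(h,j), road(j,d)
round 2: derive deriv(a,b) via R1 from deriv(a,a), edge(a,b)
round 2: derive deriv(a,f) via R1 from deriv(a,c), edge(c,f)
round 2: derive deriv(b,a) via R1 from deriv(b,b), edge(b,a)
round 2: derive deriv(b,d) via R1 from deriv(b,g), edge(g,d)
round 2: derive deriv(c,a) via R1 from deriv(c,b), edge(b,a)
round 2: derive deriv(c,f) via R1 from deriv(c,c), edge(c,f)
round 2: derive deriv(c,h) via R1 from deriv(c,j), edge(j,h)
round 2: derive deriv(d,a) via R1 from deriv(d,b), edge(b,a)
round 2: derive deriv(d,d) via R1 from deriv(d,g), edge(g,d)
round 2: derive deriv(f,j) via R1 from deriv(f,f), edge(f,j)
round 2: derive deriv(h,a) via R1 from deriv(h,b), edge(b,a)
round 2: derive deriv(h,c) via R1 from deriv(h,d), edge(d,c)
round 2: derive deriv(h,h) via R1 from deriv(h,j), edge(j,h)
round 3: derive deriv(a,j) via R1 from deriv(a,f), edge(f,j)
round 3: derive deriv(b,c) via R1 from deriv(b,a), edge(a,c)
round 3: derive deriv(d,c) via R1 from deriv(d,a), edge(a,c)
round 3: derive deriv(f,a) via R1 from deriv(f,j), edge(j,a)
round 3: derive deriv(f,h) via R1 from deriv(f,j), edge(j,h)
round 3: derive deriv(h,f) via R1 from deriv(h,c), edge(c,f)
round 4: derive deriv(a,h) via R1 from deriv(a,j), edge(j,h)
round 4: derive deriv(b,f) via R1 from deriv(b,c), edge(c,f)
round 4: derive deriv(d,f) via R1 from deriv(d,c), edge(c,f)
round 4: derive deriv(f,b) via R1 from deriv(f,a), edge(a,b)
round 5: derive deriv(b,j) via R1 from deriv(b,f), edge(f,j)
round 5: derive deriv(d,j) via R1 from deriv(d,f), edge(f,j)
round 6: derive deriv(b,h) via R1 from deriv(b,j), edge(j,h)
round 6: derive deriv(d,h) via R1 from deriv(d,j), edge(j,h)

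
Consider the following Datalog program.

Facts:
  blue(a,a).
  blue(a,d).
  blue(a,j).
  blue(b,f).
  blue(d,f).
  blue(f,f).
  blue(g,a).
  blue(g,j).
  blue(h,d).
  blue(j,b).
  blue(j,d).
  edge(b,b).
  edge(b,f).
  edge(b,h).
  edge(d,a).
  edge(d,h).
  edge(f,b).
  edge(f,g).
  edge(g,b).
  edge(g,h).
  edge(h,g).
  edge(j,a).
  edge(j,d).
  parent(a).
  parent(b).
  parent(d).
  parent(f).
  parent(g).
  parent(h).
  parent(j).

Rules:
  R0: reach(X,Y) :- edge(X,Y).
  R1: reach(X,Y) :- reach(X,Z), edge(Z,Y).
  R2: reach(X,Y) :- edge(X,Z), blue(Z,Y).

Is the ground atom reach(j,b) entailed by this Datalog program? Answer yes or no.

yes

round 1: derive reach(b,b) via R0 from edge(b,b)
round 1: derive reach(b,f) via R0 from edge(b,f)
round 1: derive reach(b,h) via R0 from edge(b,h)
round 1: derive reach(d,a) via R0 from edge(d,a)
round 1: derive reach(d,h) via R0 from edge(d,h)
round 1: derive reach(f,b) via R0 from edge(f,b)
round 1: derive reach(f,g) via R0 from edge(f,g)
round 1: derive reach(g,b) via R0 from edge(g,b)
round 1: derive reach(g,h) via R0 from edge(g,h)
round 1: derive reach(h,g) via R0 from edge(h,g)
round 1: derive reach(j,a) via R0 from edge(j,a)
round 1: derive reach(j,d) via R0 from edge(j,d)
round 1: derive reach(b,d) via R2 from edge(b,h), blue(h,d)
round 1: derive reach(d,d) via R2 from edge(d,a), blue(a,d)
round 1: derive reach(d,j) via R2 from edge(d,a), blue(a,j)
round 1: derive reach(f,a) via R2 from edge(f,g), blue(g,a)
round 1: derive reach(f,f) via R2 from edge(f,b), blue(b,f)
round 1: derive reach(f,j) via R2 from edge(f,g), blue(g,j)
round 1: derive reach(g,d) via R2 from edge(g,h), blue(h,d)
round 1: derive reach(g,f) via R2 from edge(g,b), blue(b,f)
round 1: derive reach(h,a) via R2 from edge(h,g), blue(g,a)
round 1: derive reach(h,j) via R2 from edge(h,g), blue(g,j)
round 1: derive reach(j,f) via R2 from edge(j,d), blue(d,f)
round 1: derive reach(j,j) via R2 from edge(j,a), blue(a,j)
round 2: derive reach(b,a) via R1 from reach(b,d), edge(d,a)
round 2: derive reach(b,g) via R1 from reach(b,f), edge(f,g)
round 2: derive reach(d,g) via R1 from reach(d,h), edge(h,g)
round 2: derive reach(f,d) via R1 from reach(f,j), edge(j,d)
round 2: derive reach(f,h) via R1 from reach(f,b), edge(b,h)
round 2: derive reach(g,a) via R1 from reach(g,d), edge(d,a)
round 2: derive reach(g,g) via R1 from reach(g,f), edge(f,g)
round 2: derive reach(h,b) via R1 from reach(h,g), edge(g,b)
round 2: derive reach(h,d) via R1 from reach(h,j), edge(j,d)
round 2: derive reach(h,h) via R1 from reach(h,g), edge(g,h)
round 2: derive reach(j,b) via R1 from reach(j,f), edge(f,b)
round 2: derive reach(j,g) via R1 from reach(j,f), edge(f,g)
round 2: derive reach(j,h) via R1 from reach(j,d), edge(d,h)
round 3: derive reach(d,b) via R1 from reach(d,g), edge(g,b)
round 3: derive reach(h,f) via R1 from reach(h,b), edge(b,f)
round 4: derive reach(d,f) via R1 from reach(d,b), edge(b,f)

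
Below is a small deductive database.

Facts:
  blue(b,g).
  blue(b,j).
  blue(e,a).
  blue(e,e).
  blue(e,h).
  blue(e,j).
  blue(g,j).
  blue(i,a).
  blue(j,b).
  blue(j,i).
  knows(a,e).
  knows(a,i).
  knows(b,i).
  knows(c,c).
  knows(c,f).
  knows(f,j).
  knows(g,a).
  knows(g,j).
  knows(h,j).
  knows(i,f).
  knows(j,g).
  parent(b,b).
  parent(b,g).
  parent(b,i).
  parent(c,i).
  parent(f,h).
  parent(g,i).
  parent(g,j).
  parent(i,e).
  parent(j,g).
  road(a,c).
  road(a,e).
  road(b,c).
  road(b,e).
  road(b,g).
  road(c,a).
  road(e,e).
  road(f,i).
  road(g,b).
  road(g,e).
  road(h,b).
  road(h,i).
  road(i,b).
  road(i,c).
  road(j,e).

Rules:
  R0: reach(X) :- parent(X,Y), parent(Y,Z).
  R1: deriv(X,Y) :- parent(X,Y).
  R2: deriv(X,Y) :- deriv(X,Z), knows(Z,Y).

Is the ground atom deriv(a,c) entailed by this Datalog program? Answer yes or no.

round 1: derive deriv(b,b) via R1 from parent(b,b)
round 1: derive deriv(b,g) via R1 from parent(b,g)
round 1: derive deriv(b,i) via R1 from parent(b,i)
round 1: derive deriv(c,i) via R1 from parent(c,i)
round 1: derive deriv(f,h) via R1 from parent(f,h)
round 1: derive deriv(g,i) via R1 from parent(g,i)
round 1: derive deriv(g,j) via R1 from parent(g,j)
round 1: derive deriv(i,e) via R1 from parent(i,e)
round 1: derive deriv(j,g) via R1 from parent(j,g)
round 2: derive deriv(b,a) via R2 from deriv(b,g), knows(g,a)
round 2: derive deriv(b,f) via R2 from deriv(b,i), knows(i,f)
round 2: derive deriv(b,j) via R2 from deriv(b,g), knows(g,j)
round 2: derive deriv(c,f) via R2 from deriv(c,i), knows(i,f)
round 2: derive deriv(f,j) via R2 from deriv(f,h), knows(h,j)
round 2: derive deriv(g,f) via R2 from deriv(g,i), knows(i,f)
round 2: derive deriv(g,g) via R2 from deriv(g,j), knows(j,g)
round 2: derive deriv(j,a) via R2 from deriv(j,g), knows(g,a)
round 2: derive deriv(j,j) via R2 from deriv(j,g), knows(g,j)
round 3: derive deriv(b,e) via R2 from deriv(b,a), knows(a,e)
round 3: derive deriv(c,j) via R2 from deriv(c,f), knows(f,j)
round 3: derive deriv(f,g) via R2 from deriv(f,j), knows(j,g)
round 3: derive deriv(g,a) via R2 from deriv(g,g), knows(g,a)
round 3: derive deriv(j,e) via R2 from deriv(j,a), knows(a,e)
round 3: derive deriv(j,i) via R2 from deriv(j,a), knows(a,i)
round 4: derive deriv(c,g) via R2 from deriv(c,j), knows(j,g)
round 4: derive deriv(f,a) via R2 from deriv(f,g), knows(g,a)
round 4: derive deriv(g,e) via R2 from deriv(g,a), knows(a,e)
round 4: derive deriv(j,f) via R2 from deriv(j,i), knows(i,f)
round 5: derive deriv(c,a) via R2 from deriv(c,g), knows(g,a)
round 5: derive deriv(f,e) via R2 from deriv(f,a), knows(a,e)
round 5: derive deriv(f,i) via R2 from deriv(f,a), knows(a,i)
round 6: derive deriv(c,e) via R2 from deriv(c,a), knows(a,e)
round 6: derive deriv(f,f) via R2 from deriv(f,i), knows(i,f)

no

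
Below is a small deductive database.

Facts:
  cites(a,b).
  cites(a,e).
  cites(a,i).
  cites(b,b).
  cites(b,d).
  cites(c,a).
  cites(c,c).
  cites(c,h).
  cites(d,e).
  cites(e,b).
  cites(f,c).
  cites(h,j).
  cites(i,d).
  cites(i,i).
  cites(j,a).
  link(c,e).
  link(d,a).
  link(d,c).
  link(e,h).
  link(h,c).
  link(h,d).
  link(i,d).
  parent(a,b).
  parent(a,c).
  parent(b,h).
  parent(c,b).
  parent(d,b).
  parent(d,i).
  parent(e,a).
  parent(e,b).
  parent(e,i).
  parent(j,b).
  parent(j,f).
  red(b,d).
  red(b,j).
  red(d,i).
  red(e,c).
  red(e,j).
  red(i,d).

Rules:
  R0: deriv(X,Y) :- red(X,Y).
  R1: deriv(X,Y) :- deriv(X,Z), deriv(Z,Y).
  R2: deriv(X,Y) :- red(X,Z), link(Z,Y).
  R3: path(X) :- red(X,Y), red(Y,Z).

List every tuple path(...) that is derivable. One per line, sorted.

path(b)
path(d)
path(i)

round 1: derive path(b) via R3 from red(b,d), red(d,i)
round 1: derive path(d) via R3 from red(d,i), red(i,d)
round 1: derive path(i) via R3 from red(i,d), red(d,i)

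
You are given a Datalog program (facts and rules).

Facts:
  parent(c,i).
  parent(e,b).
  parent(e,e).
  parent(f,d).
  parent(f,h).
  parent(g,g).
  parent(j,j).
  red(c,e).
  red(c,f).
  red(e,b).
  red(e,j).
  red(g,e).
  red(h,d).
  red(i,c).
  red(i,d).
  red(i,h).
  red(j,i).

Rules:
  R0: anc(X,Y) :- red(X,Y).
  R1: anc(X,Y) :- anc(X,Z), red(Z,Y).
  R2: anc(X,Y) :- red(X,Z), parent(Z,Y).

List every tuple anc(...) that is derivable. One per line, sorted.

anc(c,b)
anc(c,c)
anc(c,d)
anc(c,e)
anc(c,f)
anc(c,h)
anc(c,i)
anc(c,j)
anc(e,b)
anc(e,c)
anc(e,d)
anc(e,e)
anc(e,f)
anc(e,h)
anc(e,i)
anc(e,j)
anc(g,b)
anc(g,c)
anc(g,d)
anc(g,e)
anc(g,f)
anc(g,h)
anc(g,i)
anc(g,j)
anc(h,d)
anc(i,b)
anc(i,c)
anc(i,d)
anc(i,e)
anc(i,f)
anc(i,h)
anc(i,i)
anc(i,j)
anc(j,b)
anc(j,c)
anc(j,d)
anc(j,e)
anc(j,f)
anc(j,h)
anc(j,i)
anc(j,j)

round 1: derive anc(c,e) via R0 from red(c,e)
round 1: derive anc(c,f) via R0 from red(c,f)
round 1: derive anc(e,b) via R0 from red(e,b)
round 1: derive anc(e,j) via R0 from red(e,j)
round 1: derive anc(g,e) via R0 from red(g,e)
round 1: derive anc(h,d) via R0 from red(h,d)
round 1: derive anc(i,c) via R0 from red(i,c)
round 1: derive anc(i,d) via R0 from red(i,d)
round 1: derive anc(i,h) via R0 from red(i,h)
round 1: derive anc(j,i) via R0 from red(j,i)
round 1: derive anc(c,b) via R2 from red(c,e), parent(e,b)
round 1: derive anc(c,d) via R2 from red(c,f), parent(f,d)
round 1: derive anc(c,h) via R2 from red(c,f), parent(f,h)
round 1: derive anc(g,b) via R2 from red(g,e), parent(e,b)
round 1: derive anc(i,i) via R2 from red(i,c), parent(c,i)
round 2: derive anc(c,j) via R1 from anc(c,e), red(e,j)
round 2: derive anc(e,i) via R1 from anc(e,j), red(j,i)
round 2: derive anc(g,j) via R1 from anc(g,e), red(e,j)
round 2: derive anc(i,e) via R1 from anc(i,c), red(c,e)
round 2: derive anc(i,f) via R1 from anc(i,c), red(c,f)
round 2: derive anc(j,c) via R1 from anc(j,i), red(i,c)
round 2: derive anc(j,d) via R1 from anc(j,i), red(i,d)
round 2: derive anc(j,h) via R1 from anc(j,i), red(i,h)
round 3: derive anc(c,i) via R1 from anc(c,j), red(j,i)
round 3: derive anc(e,c) via R1 from anc(e,i), red(i,c)
round 3: derive anc(e,d) via R1 from anc(e,i), red(i,d)
round 3: derive anc(e,h) via R1 from anc(e,i), red(i,h)
round 3: derive anc(g,i) via R1 from anc(g,j), red(j,i)
round 3: derive anc(i,b) via R1 from anc(i,e), red(e,b)
round 3: derive anc(i,j) via R1 from anc(i,e), red(e,j)
round 3: derive anc(j,e) via R1 from anc(j,c), red(c,e)
round 3: derive anc(j,f) via R1 from anc(j,c), red(c,f)
round 4: derive anc(c,c) via R1 from anc(c,i), red(i,c)
round 4: derive anc(e,e) via R1 from anc(e,c), red(c,e)
round 4: derive anc(e,f) via R1 from anc(e,c), red(c,f)
round 4: derive anc(g,c) via R1 from anc(g,i), red(i,c)
round 4: derive anc(g,d) via R1 from anc(g,i), red(i,d)
round 4: derive anc(g,h) via R1 from anc(g,i), red(i,h)
round 4: derive anc(j,b) via R1 from anc(j,e), red(e,b)
round 4: derive anc(j,j) via R1 from anc(j,e), red(e,j)
round 5: derive anc(g,f) via R1 from anc(g,c), red(c,f)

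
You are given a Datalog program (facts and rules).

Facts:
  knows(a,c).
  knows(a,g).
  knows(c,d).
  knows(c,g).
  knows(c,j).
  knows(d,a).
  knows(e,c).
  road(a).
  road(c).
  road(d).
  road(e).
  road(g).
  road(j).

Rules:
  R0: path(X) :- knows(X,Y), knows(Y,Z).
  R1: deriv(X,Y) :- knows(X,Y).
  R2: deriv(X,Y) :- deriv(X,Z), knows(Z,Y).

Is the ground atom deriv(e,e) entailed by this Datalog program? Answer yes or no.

round 1: derive deriv(a,c) via R1 from knows(a,c)
round 1: derive deriv(a,g) via R1 from knows(a,g)
round 1: derive deriv(c,d) via R1 from knows(c,d)
round 1: derive deriv(c,g) via R1 from knows(c,g)
round 1: derive deriv(c,j) via R1 from knows(c,j)
round 1: derive deriv(d,a) via R1 from knows(d,a)
round 1: derive deriv(e,c) via R1 from knows(e,c)
round 2: derive deriv(a,d) via R2 from deriv(a,c), knows(c,d)
round 2: derive deriv(a,j) via R2 from deriv(a,c), knows(c,j)
round 2: derive deriv(c,a) via R2 from deriv(c,d), knows(d,a)
round 2: derive deriv(d,c) via R2 from deriv(d,a), knows(a,c)
round 2: derive deriv(d,g) via R2 from deriv(d,a), knows(a,g)
round 2: derive deriv(e,d) via R2 from deriv(e,c), knows(c,d)
round 2: derive deriv(e,g) via R2 from deriv(e,c), knows(c,g)
round 2: derive deriv(e,j) via R2 from deriv(e,c), knows(c,j)
round 3: derive deriv(a,a) via R2 from deriv(a,d), knows(d,a)
round 3: derive deriv(c,c) via R2 from deriv(c,a), knows(a,c)
round 3: derive deriv(d,d) via R2 from deriv(d,c), knows(c,d)
round 3: derive deriv(d,j) via R2 from deriv(d,c), knows(c,j)
round 3: derive deriv(e,a) via R2 from deriv(e,d), knows(d,a)

no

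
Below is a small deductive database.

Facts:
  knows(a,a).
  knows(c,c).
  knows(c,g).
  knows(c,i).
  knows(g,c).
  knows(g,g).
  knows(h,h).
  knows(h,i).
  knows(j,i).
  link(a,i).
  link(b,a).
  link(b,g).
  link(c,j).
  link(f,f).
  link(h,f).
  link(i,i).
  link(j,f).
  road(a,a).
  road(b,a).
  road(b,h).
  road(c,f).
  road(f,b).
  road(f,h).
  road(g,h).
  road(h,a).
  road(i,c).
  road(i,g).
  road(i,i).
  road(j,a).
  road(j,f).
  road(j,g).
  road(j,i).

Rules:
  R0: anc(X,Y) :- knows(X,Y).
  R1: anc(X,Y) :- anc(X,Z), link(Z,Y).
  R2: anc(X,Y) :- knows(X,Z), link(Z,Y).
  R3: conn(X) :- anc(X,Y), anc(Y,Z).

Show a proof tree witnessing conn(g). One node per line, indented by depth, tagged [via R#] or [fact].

round 1: derive anc(a,a) via R0 from knows(a,a)
round 1: derive anc(c,c) via R0 from knows(c,c)
round 1: derive anc(c,g) via R0 from knows(c,g)
round 1: derive anc(c,i) via R0 from knows(c,i)
round 1: derive anc(g,c) via R0 from knows(g,c)
round 1: derive anc(g,g) via R0 from knows(g,g)
round 1: derive anc(h,h) via R0 from knows(h,h)
round 1: derive anc(h,i) via R0 from knows(h,i)
round 1: derive anc(j,i) via R0 from knows(j,i)
round 1: derive anc(a,i) via R2 from knows(a,a), link(a,i)
round 1: derive anc(c,j) via R2 from knows(c,c), link(c,j)
round 1: derive anc(g,j) via R2 from knows(g,c), link(c,j)
round 1: derive anc(h,f) via R2 from knows(h,h), link(h,f)
round 2: derive anc(c,f) via R1 from anc(c,j), link(j,f)
round 2: derive anc(g,f) via R1 from anc(g,j), link(j,f)
round 2: derive conn(a) via R3 from anc(a,a), anc(a,a)
round 2: derive conn(c) via R3 from anc(c,c), anc(c,c)
round 2: derive conn(g) via R3 from anc(g,c), anc(c,c)
round 2: derive conn(h) via R3 from anc(h,h), anc(h,f)

conn(g)  [via R3]
  anc(g,c)  [via R0]
    knows(g,c)  [fact]
  anc(c,c)  [via R0]
    knows(c,c)  [fact]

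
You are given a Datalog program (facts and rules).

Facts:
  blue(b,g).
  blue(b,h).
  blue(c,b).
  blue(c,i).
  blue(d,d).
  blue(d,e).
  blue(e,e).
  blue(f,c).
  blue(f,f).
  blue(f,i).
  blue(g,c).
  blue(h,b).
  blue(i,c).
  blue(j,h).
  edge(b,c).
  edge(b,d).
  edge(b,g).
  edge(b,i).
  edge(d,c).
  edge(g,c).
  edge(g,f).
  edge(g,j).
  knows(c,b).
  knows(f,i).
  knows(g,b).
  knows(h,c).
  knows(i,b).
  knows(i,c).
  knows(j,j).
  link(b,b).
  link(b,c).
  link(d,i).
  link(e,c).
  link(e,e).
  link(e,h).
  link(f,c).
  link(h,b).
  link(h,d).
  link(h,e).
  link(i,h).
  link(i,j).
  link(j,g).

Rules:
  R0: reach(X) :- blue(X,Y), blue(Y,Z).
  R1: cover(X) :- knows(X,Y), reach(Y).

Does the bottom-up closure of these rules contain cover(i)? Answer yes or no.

yes

round 1: derive reach(b) via R0 from blue(b,g), blue(g,c)
round 1: derive reach(c) via R0 from blue(c,b), blue(b,g)
round 1: derive reach(d) via R0 from blue(d,d), blue(d,d)
round 1: derive reach(e) via R0 from blue(e,e), blue(e,e)
round 1: derive reach(f) via R0 from blue(f,c), blue(c,b)
round 1: derive reach(g) via R0 from blue(g,c), blue(c,b)
round 1: derive reach(h) via R0 from blue(h,b), blue(b,g)
round 1: derive reach(i) via R0 from blue(i,c), blue(c,b)
round 1: derive reach(j) via R0 from blue(j,h), blue(h,b)
round 2: derive cover(c) via R1 from knows(c,b), reach(b)
round 2: derive cover(f) via R1 from knows(f,i), reach(i)
round 2: derive cover(g) via R1 from knows(g,b), reach(b)
round 2: derive cover(h) via R1 from knows(h,c), reach(c)
round 2: derive cover(i) via R1 from knows(i,b), reach(b)
round 2: derive cover(j) via R1 from knows(j,j), reach(j)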